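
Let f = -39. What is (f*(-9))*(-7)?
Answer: -2457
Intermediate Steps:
(f*(-9))*(-7) = -39*(-9)*(-7) = 351*(-7) = -2457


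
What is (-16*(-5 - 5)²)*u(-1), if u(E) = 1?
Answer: -1600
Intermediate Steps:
(-16*(-5 - 5)²)*u(-1) = -16*(-5 - 5)²*1 = -16*(-10)²*1 = -16*100*1 = -1600*1 = -1600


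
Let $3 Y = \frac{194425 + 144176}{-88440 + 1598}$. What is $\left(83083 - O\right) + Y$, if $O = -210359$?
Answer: $\frac{25482977297}{86842} \approx 2.9344 \cdot 10^{5}$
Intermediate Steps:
$Y = - \frac{112867}{86842}$ ($Y = \frac{\left(194425 + 144176\right) \frac{1}{-88440 + 1598}}{3} = \frac{338601 \frac{1}{-86842}}{3} = \frac{338601 \left(- \frac{1}{86842}\right)}{3} = \frac{1}{3} \left(- \frac{338601}{86842}\right) = - \frac{112867}{86842} \approx -1.2997$)
$\left(83083 - O\right) + Y = \left(83083 - -210359\right) - \frac{112867}{86842} = \left(83083 + 210359\right) - \frac{112867}{86842} = 293442 - \frac{112867}{86842} = \frac{25482977297}{86842}$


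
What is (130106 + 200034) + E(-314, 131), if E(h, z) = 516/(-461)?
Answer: 152194024/461 ≈ 3.3014e+5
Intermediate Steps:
E(h, z) = -516/461 (E(h, z) = 516*(-1/461) = -516/461)
(130106 + 200034) + E(-314, 131) = (130106 + 200034) - 516/461 = 330140 - 516/461 = 152194024/461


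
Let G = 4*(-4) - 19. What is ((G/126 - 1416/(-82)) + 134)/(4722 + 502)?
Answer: 111431/3855312 ≈ 0.028903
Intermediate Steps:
G = -35 (G = -16 - 19 = -35)
((G/126 - 1416/(-82)) + 134)/(4722 + 502) = ((-35/126 - 1416/(-82)) + 134)/(4722 + 502) = ((-35*1/126 - 1416*(-1/82)) + 134)/5224 = ((-5/18 + 708/41) + 134)*(1/5224) = (12539/738 + 134)*(1/5224) = (111431/738)*(1/5224) = 111431/3855312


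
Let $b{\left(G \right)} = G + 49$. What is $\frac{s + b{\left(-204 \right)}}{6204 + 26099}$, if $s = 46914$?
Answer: $\frac{46759}{32303} \approx 1.4475$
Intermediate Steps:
$b{\left(G \right)} = 49 + G$
$\frac{s + b{\left(-204 \right)}}{6204 + 26099} = \frac{46914 + \left(49 - 204\right)}{6204 + 26099} = \frac{46914 - 155}{32303} = 46759 \cdot \frac{1}{32303} = \frac{46759}{32303}$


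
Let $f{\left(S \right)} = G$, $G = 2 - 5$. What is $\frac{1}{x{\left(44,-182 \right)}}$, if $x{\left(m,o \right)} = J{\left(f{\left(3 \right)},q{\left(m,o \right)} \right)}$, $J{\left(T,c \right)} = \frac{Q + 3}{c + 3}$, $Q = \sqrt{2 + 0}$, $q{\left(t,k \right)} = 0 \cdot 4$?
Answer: $\frac{9}{7} - \frac{3 \sqrt{2}}{7} \approx 0.67962$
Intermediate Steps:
$q{\left(t,k \right)} = 0$
$G = -3$ ($G = 2 - 5 = -3$)
$f{\left(S \right)} = -3$
$Q = \sqrt{2} \approx 1.4142$
$J{\left(T,c \right)} = \frac{3 + \sqrt{2}}{3 + c}$ ($J{\left(T,c \right)} = \frac{\sqrt{2} + 3}{c + 3} = \frac{3 + \sqrt{2}}{3 + c}$)
$x{\left(m,o \right)} = 1 + \frac{\sqrt{2}}{3}$ ($x{\left(m,o \right)} = \frac{3 + \sqrt{2}}{3 + 0} = \frac{3 + \sqrt{2}}{3} = 1 + \frac{\sqrt{2}}{3}$)
$\frac{1}{x{\left(44,-182 \right)}} = \frac{1}{1 + \frac{\sqrt{2}}{3}}$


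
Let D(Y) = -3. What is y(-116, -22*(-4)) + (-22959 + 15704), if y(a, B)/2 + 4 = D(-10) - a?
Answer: -7037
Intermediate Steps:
y(a, B) = -14 - 2*a (y(a, B) = -8 + 2*(-3 - a) = -8 + (-6 - 2*a) = -14 - 2*a)
y(-116, -22*(-4)) + (-22959 + 15704) = (-14 - 2*(-116)) + (-22959 + 15704) = (-14 + 232) - 7255 = 218 - 7255 = -7037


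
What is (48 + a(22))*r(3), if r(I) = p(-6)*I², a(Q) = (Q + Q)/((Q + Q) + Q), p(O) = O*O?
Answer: 15768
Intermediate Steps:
p(O) = O²
a(Q) = ⅔ (a(Q) = (2*Q)/(2*Q + Q) = (2*Q)/((3*Q)) = (2*Q)*(1/(3*Q)) = ⅔)
r(I) = 36*I² (r(I) = (-6)²*I² = 36*I²)
(48 + a(22))*r(3) = (48 + ⅔)*(36*3²) = 146*(36*9)/3 = (146/3)*324 = 15768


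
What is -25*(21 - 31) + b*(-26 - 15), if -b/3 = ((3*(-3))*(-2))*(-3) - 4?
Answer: -6884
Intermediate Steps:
b = 174 (b = -3*(((3*(-3))*(-2))*(-3) - 4) = -3*(-9*(-2)*(-3) - 4) = -3*(18*(-3) - 4) = -3*(-54 - 4) = -3*(-58) = 174)
-25*(21 - 31) + b*(-26 - 15) = -25*(21 - 31) + 174*(-26 - 15) = -25*(-10) + 174*(-41) = 250 - 7134 = -6884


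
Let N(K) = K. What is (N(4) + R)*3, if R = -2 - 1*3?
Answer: -3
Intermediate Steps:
R = -5 (R = -2 - 3 = -5)
(N(4) + R)*3 = (4 - 5)*3 = -1*3 = -3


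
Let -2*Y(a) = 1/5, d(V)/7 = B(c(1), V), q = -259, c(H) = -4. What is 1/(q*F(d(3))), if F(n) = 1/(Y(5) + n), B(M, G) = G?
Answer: -209/2590 ≈ -0.080695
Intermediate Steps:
d(V) = 7*V
Y(a) = -⅒ (Y(a) = -½/5 = -½*⅕ = -⅒)
F(n) = 1/(-⅒ + n)
1/(q*F(d(3))) = 1/(-2590/(-1 + 10*(7*3))) = 1/(-2590/(-1 + 10*21)) = 1/(-2590/(-1 + 210)) = 1/(-2590/209) = -209/2590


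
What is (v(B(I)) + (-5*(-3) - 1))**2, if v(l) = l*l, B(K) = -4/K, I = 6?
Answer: 16900/81 ≈ 208.64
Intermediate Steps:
v(l) = l**2
(v(B(I)) + (-5*(-3) - 1))**2 = ((-4/6)**2 + (-5*(-3) - 1))**2 = ((-4*1/6)**2 + (15 - 1))**2 = ((-2/3)**2 + 14)**2 = (4/9 + 14)**2 = (130/9)**2 = 16900/81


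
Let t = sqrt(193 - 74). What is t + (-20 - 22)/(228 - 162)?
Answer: -7/11 + sqrt(119) ≈ 10.272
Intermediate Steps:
t = sqrt(119) ≈ 10.909
t + (-20 - 22)/(228 - 162) = sqrt(119) + (-20 - 22)/(228 - 162) = sqrt(119) - 42/66 = sqrt(119) - 42*1/66 = sqrt(119) - 7/11 = -7/11 + sqrt(119)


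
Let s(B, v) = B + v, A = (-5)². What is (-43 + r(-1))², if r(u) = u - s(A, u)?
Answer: 4624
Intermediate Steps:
A = 25
r(u) = -25 (r(u) = u - (25 + u) = u + (-25 - u) = -25)
(-43 + r(-1))² = (-43 - 25)² = (-68)² = 4624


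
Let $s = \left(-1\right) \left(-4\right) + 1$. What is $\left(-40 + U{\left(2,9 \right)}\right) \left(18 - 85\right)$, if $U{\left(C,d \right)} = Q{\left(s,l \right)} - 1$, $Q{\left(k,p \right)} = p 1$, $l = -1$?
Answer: $2814$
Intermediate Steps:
$s = 5$ ($s = 4 + 1 = 5$)
$Q{\left(k,p \right)} = p$
$U{\left(C,d \right)} = -2$ ($U{\left(C,d \right)} = -1 - 1 = -2$)
$\left(-40 + U{\left(2,9 \right)}\right) \left(18 - 85\right) = \left(-40 - 2\right) \left(18 - 85\right) = \left(-42\right) \left(-67\right) = 2814$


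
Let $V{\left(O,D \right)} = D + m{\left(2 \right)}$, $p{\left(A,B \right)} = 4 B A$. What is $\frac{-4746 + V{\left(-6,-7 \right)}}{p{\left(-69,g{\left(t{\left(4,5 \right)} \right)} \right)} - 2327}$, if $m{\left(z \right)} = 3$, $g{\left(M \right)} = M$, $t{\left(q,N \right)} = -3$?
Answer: $\frac{4750}{1499} \approx 3.1688$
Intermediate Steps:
$p{\left(A,B \right)} = 4 A B$
$V{\left(O,D \right)} = 3 + D$ ($V{\left(O,D \right)} = D + 3 = 3 + D$)
$\frac{-4746 + V{\left(-6,-7 \right)}}{p{\left(-69,g{\left(t{\left(4,5 \right)} \right)} \right)} - 2327} = \frac{-4746 + \left(3 - 7\right)}{4 \left(-69\right) \left(-3\right) - 2327} = \frac{-4746 - 4}{828 - 2327} = - \frac{4750}{-1499} = \left(-4750\right) \left(- \frac{1}{1499}\right) = \frac{4750}{1499}$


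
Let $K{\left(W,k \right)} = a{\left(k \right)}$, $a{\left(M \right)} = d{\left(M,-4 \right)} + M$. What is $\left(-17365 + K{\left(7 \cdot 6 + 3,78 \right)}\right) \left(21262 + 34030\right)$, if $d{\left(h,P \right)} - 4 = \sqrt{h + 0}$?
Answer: $-955611636 + 55292 \sqrt{78} \approx -9.5512 \cdot 10^{8}$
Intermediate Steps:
$d{\left(h,P \right)} = 4 + \sqrt{h}$ ($d{\left(h,P \right)} = 4 + \sqrt{h + 0} = 4 + \sqrt{h}$)
$a{\left(M \right)} = 4 + M + \sqrt{M}$ ($a{\left(M \right)} = \left(4 + \sqrt{M}\right) + M = 4 + M + \sqrt{M}$)
$K{\left(W,k \right)} = 4 + k + \sqrt{k}$
$\left(-17365 + K{\left(7 \cdot 6 + 3,78 \right)}\right) \left(21262 + 34030\right) = \left(-17365 + \left(4 + 78 + \sqrt{78}\right)\right) \left(21262 + 34030\right) = \left(-17365 + \left(82 + \sqrt{78}\right)\right) 55292 = \left(-17283 + \sqrt{78}\right) 55292 = -955611636 + 55292 \sqrt{78}$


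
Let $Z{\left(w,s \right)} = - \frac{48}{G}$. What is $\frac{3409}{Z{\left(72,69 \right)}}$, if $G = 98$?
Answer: $- \frac{167041}{24} \approx -6960.0$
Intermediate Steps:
$Z{\left(w,s \right)} = - \frac{24}{49}$ ($Z{\left(w,s \right)} = - \frac{48}{98} = \left(-48\right) \frac{1}{98} = - \frac{24}{49}$)
$\frac{3409}{Z{\left(72,69 \right)}} = \frac{3409}{- \frac{24}{49}} = 3409 \left(- \frac{49}{24}\right) = - \frac{167041}{24}$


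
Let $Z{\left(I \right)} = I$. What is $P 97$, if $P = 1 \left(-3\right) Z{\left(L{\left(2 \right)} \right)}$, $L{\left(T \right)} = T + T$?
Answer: $-1164$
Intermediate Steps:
$L{\left(T \right)} = 2 T$
$P = -12$ ($P = 1 \left(-3\right) 2 \cdot 2 = \left(-3\right) 4 = -12$)
$P 97 = \left(-12\right) 97 = -1164$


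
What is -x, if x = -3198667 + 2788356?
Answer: 410311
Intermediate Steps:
x = -410311
-x = -1*(-410311) = 410311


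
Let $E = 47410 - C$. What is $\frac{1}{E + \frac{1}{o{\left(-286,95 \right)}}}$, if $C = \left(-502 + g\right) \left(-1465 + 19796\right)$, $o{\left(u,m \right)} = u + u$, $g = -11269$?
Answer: $\frac{572}{123449961491} \approx 4.6335 \cdot 10^{-9}$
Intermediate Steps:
$o{\left(u,m \right)} = 2 u$
$C = -215774201$ ($C = \left(-502 - 11269\right) \left(-1465 + 19796\right) = \left(-11771\right) 18331 = -215774201$)
$E = 215821611$ ($E = 47410 - -215774201 = 47410 + 215774201 = 215821611$)
$\frac{1}{E + \frac{1}{o{\left(-286,95 \right)}}} = \frac{1}{215821611 + \frac{1}{2 \left(-286\right)}} = \frac{1}{215821611 + \frac{1}{-572}} = \frac{1}{215821611 - \frac{1}{572}} = \frac{1}{\frac{123449961491}{572}} = \frac{572}{123449961491}$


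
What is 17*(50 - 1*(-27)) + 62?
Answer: 1371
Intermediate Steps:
17*(50 - 1*(-27)) + 62 = 17*(50 + 27) + 62 = 17*77 + 62 = 1309 + 62 = 1371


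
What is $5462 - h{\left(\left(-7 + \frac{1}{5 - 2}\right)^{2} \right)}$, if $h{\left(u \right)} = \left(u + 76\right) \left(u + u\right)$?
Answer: $- \frac{424778}{81} \approx -5244.2$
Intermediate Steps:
$h{\left(u \right)} = 2 u \left(76 + u\right)$ ($h{\left(u \right)} = \left(76 + u\right) 2 u = 2 u \left(76 + u\right)$)
$5462 - h{\left(\left(-7 + \frac{1}{5 - 2}\right)^{2} \right)} = 5462 - 2 \left(-7 + \frac{1}{5 - 2}\right)^{2} \left(76 + \left(-7 + \frac{1}{5 - 2}\right)^{2}\right) = 5462 - 2 \left(-7 + \frac{1}{3}\right)^{2} \left(76 + \left(-7 + \frac{1}{3}\right)^{2}\right) = 5462 - 2 \left(- \frac{20}{3}\right)^{2} \left(76 + \left(- \frac{20}{3}\right)^{2}\right) = 5462 - 2 \cdot \frac{400}{9} \left(76 + \frac{400}{9}\right) = 5462 - 2 \cdot \frac{400}{9} \cdot \frac{1084}{9} = 5462 - \frac{867200}{81} = - \frac{424778}{81}$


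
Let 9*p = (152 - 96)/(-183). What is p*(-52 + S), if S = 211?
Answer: -2968/549 ≈ -5.4062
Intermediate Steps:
p = -56/1647 (p = ((152 - 96)/(-183))/9 = (56*(-1/183))/9 = (⅑)*(-56/183) = -56/1647 ≈ -0.034001)
p*(-52 + S) = -56*(-52 + 211)/1647 = -56/1647*159 = -2968/549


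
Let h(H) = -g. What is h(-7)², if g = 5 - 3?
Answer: 4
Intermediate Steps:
g = 2
h(H) = -2 (h(H) = -1*2 = -2)
h(-7)² = (-2)² = 4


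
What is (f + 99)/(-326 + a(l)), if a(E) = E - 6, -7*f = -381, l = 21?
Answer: -1074/2177 ≈ -0.49334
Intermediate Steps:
f = 381/7 (f = -1/7*(-381) = 381/7 ≈ 54.429)
a(E) = -6 + E
(f + 99)/(-326 + a(l)) = (381/7 + 99)/(-326 + (-6 + 21)) = 1074/(7*(-326 + 15)) = (1074/7)/(-311) = (1074/7)*(-1/311) = -1074/2177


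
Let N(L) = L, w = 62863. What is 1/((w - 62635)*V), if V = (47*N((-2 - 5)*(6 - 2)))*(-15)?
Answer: 1/4500720 ≈ 2.2219e-7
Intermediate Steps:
V = 19740 (V = (47*((-2 - 5)*(6 - 2)))*(-15) = (47*(-7*4))*(-15) = (47*(-28))*(-15) = -1316*(-15) = 19740)
1/((w - 62635)*V) = 1/((62863 - 62635)*19740) = (1/19740)/228 = (1/228)*(1/19740) = 1/4500720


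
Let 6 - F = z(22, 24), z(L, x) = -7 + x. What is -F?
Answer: 11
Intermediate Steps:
F = -11 (F = 6 - (-7 + 24) = 6 - 1*17 = 6 - 17 = -11)
-F = -1*(-11) = 11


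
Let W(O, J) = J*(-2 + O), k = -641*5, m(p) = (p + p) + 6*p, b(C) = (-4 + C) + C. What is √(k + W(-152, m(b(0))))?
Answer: √1723 ≈ 41.509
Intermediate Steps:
b(C) = -4 + 2*C
m(p) = 8*p (m(p) = 2*p + 6*p = 8*p)
k = -3205
√(k + W(-152, m(b(0)))) = √(-3205 + (8*(-4 + 2*0))*(-2 - 152)) = √(-3205 + (8*(-4 + 0))*(-154)) = √(-3205 + (8*(-4))*(-154)) = √(-3205 - 32*(-154)) = √(-3205 + 4928) = √1723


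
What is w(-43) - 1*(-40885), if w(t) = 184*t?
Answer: 32973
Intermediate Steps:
w(-43) - 1*(-40885) = 184*(-43) - 1*(-40885) = -7912 + 40885 = 32973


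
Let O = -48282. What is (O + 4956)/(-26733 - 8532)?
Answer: 14442/11755 ≈ 1.2286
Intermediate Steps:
(O + 4956)/(-26733 - 8532) = (-48282 + 4956)/(-26733 - 8532) = -43326/(-35265) = -43326*(-1/35265) = 14442/11755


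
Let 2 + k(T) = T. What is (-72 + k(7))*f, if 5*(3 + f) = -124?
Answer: 9313/5 ≈ 1862.6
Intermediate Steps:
f = -139/5 (f = -3 + (⅕)*(-124) = -3 - 124/5 = -139/5 ≈ -27.800)
k(T) = -2 + T
(-72 + k(7))*f = (-72 + (-2 + 7))*(-139/5) = (-72 + 5)*(-139/5) = -67*(-139/5) = 9313/5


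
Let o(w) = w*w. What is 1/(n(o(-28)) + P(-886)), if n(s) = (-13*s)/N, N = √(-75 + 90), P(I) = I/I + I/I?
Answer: -15/51938402 - 2548*√15/25969201 ≈ -0.00038029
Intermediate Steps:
P(I) = 2 (P(I) = 1 + 1 = 2)
N = √15 ≈ 3.8730
o(w) = w²
n(s) = -13*s*√15/15 (n(s) = (-13*s)/(√15) = (-13*s)*(√15/15) = -13*s*√15/15)
1/(n(o(-28)) + P(-886)) = 1/(-13/15*(-28)²*√15 + 2) = 1/(-13/15*784*√15 + 2) = 1/(-10192*√15/15 + 2) = 1/(2 - 10192*√15/15)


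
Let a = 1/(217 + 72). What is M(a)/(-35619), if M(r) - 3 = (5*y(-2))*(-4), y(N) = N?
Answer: -43/35619 ≈ -0.0012072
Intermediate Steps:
a = 1/289 ≈ 0.0034602
M(r) = 43 (M(r) = 3 + (5*(-2))*(-4) = 3 - 10*(-4) = 3 + 40 = 43)
M(a)/(-35619) = 43/(-35619) = 43*(-1/35619) = -43/35619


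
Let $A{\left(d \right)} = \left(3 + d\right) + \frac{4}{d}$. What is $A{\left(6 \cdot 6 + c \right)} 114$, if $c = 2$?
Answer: $4686$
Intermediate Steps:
$A{\left(d \right)} = 3 + d + \frac{4}{d}$
$A{\left(6 \cdot 6 + c \right)} 114 = \left(3 + \left(6 \cdot 6 + 2\right) + \frac{4}{6 \cdot 6 + 2}\right) 114 = \left(3 + \left(36 + 2\right) + \frac{4}{36 + 2}\right) 114 = \left(3 + 38 + \frac{4}{38}\right) 114 = \left(3 + 38 + 4 \cdot \frac{1}{38}\right) 114 = \left(3 + 38 + \frac{2}{19}\right) 114 = \frac{781}{19} \cdot 114 = 4686$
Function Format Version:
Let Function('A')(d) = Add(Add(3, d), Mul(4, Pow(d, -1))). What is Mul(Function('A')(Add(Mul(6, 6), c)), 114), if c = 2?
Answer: 4686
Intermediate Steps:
Function('A')(d) = Add(3, d, Mul(4, Pow(d, -1)))
Mul(Function('A')(Add(Mul(6, 6), c)), 114) = Mul(Add(3, Add(Mul(6, 6), 2), Mul(4, Pow(Add(Mul(6, 6), 2), -1))), 114) = Mul(Add(3, Add(36, 2), Mul(4, Pow(Add(36, 2), -1))), 114) = Mul(Add(3, 38, Mul(4, Pow(38, -1))), 114) = Mul(Add(3, 38, Mul(4, Rational(1, 38))), 114) = Mul(Add(3, 38, Rational(2, 19)), 114) = Mul(Rational(781, 19), 114) = 4686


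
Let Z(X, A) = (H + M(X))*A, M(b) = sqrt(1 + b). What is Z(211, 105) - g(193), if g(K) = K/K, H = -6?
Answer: -631 + 210*sqrt(53) ≈ 897.82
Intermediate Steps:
Z(X, A) = A*(-6 + sqrt(1 + X)) (Z(X, A) = (-6 + sqrt(1 + X))*A = A*(-6 + sqrt(1 + X)))
g(K) = 1
Z(211, 105) - g(193) = 105*(-6 + sqrt(1 + 211)) - 1*1 = 105*(-6 + sqrt(212)) - 1 = 105*(-6 + 2*sqrt(53)) - 1 = (-630 + 210*sqrt(53)) - 1 = -631 + 210*sqrt(53)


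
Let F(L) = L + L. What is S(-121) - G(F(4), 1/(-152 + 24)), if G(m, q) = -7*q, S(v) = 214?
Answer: 27385/128 ≈ 213.95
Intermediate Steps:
F(L) = 2*L
S(-121) - G(F(4), 1/(-152 + 24)) = 214 - (-7)/(-152 + 24) = 214 - (-7)/(-128) = 214 - (-7)*(-1)/128 = 214 - 1*7/128 = 214 - 7/128 = 27385/128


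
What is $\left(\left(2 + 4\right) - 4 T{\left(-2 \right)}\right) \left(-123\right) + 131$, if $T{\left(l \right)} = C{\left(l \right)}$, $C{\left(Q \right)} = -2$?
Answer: $-1591$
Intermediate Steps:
$T{\left(l \right)} = -2$
$\left(\left(2 + 4\right) - 4 T{\left(-2 \right)}\right) \left(-123\right) + 131 = \left(\left(2 + 4\right) - -8\right) \left(-123\right) + 131 = \left(6 + 8\right) \left(-123\right) + 131 = 14 \left(-123\right) + 131 = -1722 + 131 = -1591$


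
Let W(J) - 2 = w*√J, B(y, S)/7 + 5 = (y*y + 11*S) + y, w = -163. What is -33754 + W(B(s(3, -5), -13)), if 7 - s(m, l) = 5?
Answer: -33752 - 163*I*√994 ≈ -33752.0 - 5139.0*I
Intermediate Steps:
s(m, l) = 2 (s(m, l) = 7 - 1*5 = 7 - 5 = 2)
B(y, S) = -35 + 7*y + 7*y² + 77*S (B(y, S) = -35 + 7*((y*y + 11*S) + y) = -35 + 7*((y² + 11*S) + y) = -35 + 7*(y + y² + 11*S) = -35 + (7*y + 7*y² + 77*S) = -35 + 7*y + 7*y² + 77*S)
W(J) = 2 - 163*√J
-33754 + W(B(s(3, -5), -13)) = -33754 + (2 - 163*√(-35 + 7*2 + 7*2² + 77*(-13))) = -33754 + (2 - 163*√(-35 + 14 + 7*4 - 1001)) = -33754 + (2 - 163*√(-35 + 14 + 28 - 1001)) = -33754 + (2 - 163*I*√994) = -33752 - 163*I*√994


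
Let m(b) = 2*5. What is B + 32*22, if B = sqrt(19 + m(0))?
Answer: 704 + sqrt(29) ≈ 709.38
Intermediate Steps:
m(b) = 10
B = sqrt(29) (B = sqrt(19 + 10) = sqrt(29) ≈ 5.3852)
B + 32*22 = sqrt(29) + 32*22 = sqrt(29) + 704 = 704 + sqrt(29)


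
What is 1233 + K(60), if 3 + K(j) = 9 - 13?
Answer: 1226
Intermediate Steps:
K(j) = -7 (K(j) = -3 + (9 - 13) = -3 - 4 = -7)
1233 + K(60) = 1233 - 7 = 1226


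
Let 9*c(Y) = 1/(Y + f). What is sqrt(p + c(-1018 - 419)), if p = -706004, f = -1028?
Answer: I*sqrt(38608552396565)/7395 ≈ 840.24*I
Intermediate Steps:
c(Y) = 1/(9*(-1028 + Y)) (c(Y) = 1/(9*(Y - 1028)) = 1/(9*(-1028 + Y)))
sqrt(p + c(-1018 - 419)) = sqrt(-706004 + 1/(9*(-1028 + (-1018 - 419)))) = sqrt(-706004 + 1/(9*(-1028 - 1437))) = sqrt(-706004 + (1/9)/(-2465)) = sqrt(-706004 + (1/9)*(-1/2465)) = sqrt(-706004 - 1/22185) = sqrt(-15662698741/22185) = I*sqrt(38608552396565)/7395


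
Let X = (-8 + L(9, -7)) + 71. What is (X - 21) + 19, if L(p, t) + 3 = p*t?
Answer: -5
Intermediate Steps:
L(p, t) = -3 + p*t
X = -3 (X = (-8 + (-3 + 9*(-7))) + 71 = (-8 + (-3 - 63)) + 71 = (-8 - 66) + 71 = -74 + 71 = -3)
(X - 21) + 19 = (-3 - 21) + 19 = -24 + 19 = -5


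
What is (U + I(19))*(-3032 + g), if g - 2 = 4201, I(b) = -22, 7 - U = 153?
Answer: -196728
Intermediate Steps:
U = -146 (U = 7 - 1*153 = 7 - 153 = -146)
g = 4203 (g = 2 + 4201 = 4203)
(U + I(19))*(-3032 + g) = (-146 - 22)*(-3032 + 4203) = -168*1171 = -196728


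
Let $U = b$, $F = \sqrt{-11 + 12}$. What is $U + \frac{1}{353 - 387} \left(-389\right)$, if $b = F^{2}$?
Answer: $\frac{423}{34} \approx 12.441$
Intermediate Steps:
$F = 1$ ($F = \sqrt{1} = 1$)
$b = 1$ ($b = 1^{2} = 1$)
$U = 1$
$U + \frac{1}{353 - 387} \left(-389\right) = 1 + \frac{1}{353 - 387} \left(-389\right) = 1 + \frac{1}{-34} \left(-389\right) = 1 - - \frac{389}{34} = 1 + \frac{389}{34} = \frac{423}{34}$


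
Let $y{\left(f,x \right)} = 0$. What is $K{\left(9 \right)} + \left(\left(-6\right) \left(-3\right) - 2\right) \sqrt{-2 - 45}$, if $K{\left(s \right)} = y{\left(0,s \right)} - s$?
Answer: $-9 + 16 i \sqrt{47} \approx -9.0 + 109.69 i$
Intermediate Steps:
$K{\left(s \right)} = - s$ ($K{\left(s \right)} = 0 - s = - s$)
$K{\left(9 \right)} + \left(\left(-6\right) \left(-3\right) - 2\right) \sqrt{-2 - 45} = \left(-1\right) 9 + \left(\left(-6\right) \left(-3\right) - 2\right) \sqrt{-2 - 45} = -9 + \left(18 - 2\right) \sqrt{-47} = -9 + 16 i \sqrt{47}$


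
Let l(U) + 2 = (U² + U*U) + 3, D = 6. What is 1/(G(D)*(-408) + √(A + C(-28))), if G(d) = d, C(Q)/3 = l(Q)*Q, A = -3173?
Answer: -2448/6127673 - I*√134969/6127673 ≈ -0.0003995 - 5.9954e-5*I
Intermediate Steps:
l(U) = 1 + 2*U² (l(U) = -2 + ((U² + U*U) + 3) = -2 + ((U² + U²) + 3) = -2 + (2*U² + 3) = -2 + (3 + 2*U²) = 1 + 2*U²)
C(Q) = 3*Q*(1 + 2*Q²) (C(Q) = 3*((1 + 2*Q²)*Q) = 3*(Q*(1 + 2*Q²)) = 3*Q*(1 + 2*Q²))
1/(G(D)*(-408) + √(A + C(-28))) = 1/(6*(-408) + √(-3173 + (3*(-28) + 6*(-28)³))) = 1/(-2448 + √(-3173 + (-84 + 6*(-21952)))) = 1/(-2448 + √(-3173 + (-84 - 131712))) = 1/(-2448 + √(-3173 - 131796)) = 1/(-2448 + √(-134969)) = 1/(-2448 + I*√134969)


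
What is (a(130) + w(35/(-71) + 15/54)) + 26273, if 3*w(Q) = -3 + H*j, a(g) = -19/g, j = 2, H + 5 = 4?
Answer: 10245763/390 ≈ 26271.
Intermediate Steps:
H = -1 (H = -5 + 4 = -1)
w(Q) = -5/3 (w(Q) = (-3 - 1*2)/3 = (-3 - 2)/3 = (⅓)*(-5) = -5/3)
(a(130) + w(35/(-71) + 15/54)) + 26273 = (-19/130 - 5/3) + 26273 = -707/390 + 26273 = 10245763/390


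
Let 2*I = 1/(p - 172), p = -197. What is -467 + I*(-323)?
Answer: -344323/738 ≈ -466.56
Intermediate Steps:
I = -1/738 (I = 1/(2*(-197 - 172)) = (½)/(-369) = (½)*(-1/369) = -1/738 ≈ -0.0013550)
-467 + I*(-323) = -467 - 1/738*(-323) = -467 + 323/738 = -344323/738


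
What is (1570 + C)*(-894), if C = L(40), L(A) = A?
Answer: -1439340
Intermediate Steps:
C = 40
(1570 + C)*(-894) = (1570 + 40)*(-894) = 1610*(-894) = -1439340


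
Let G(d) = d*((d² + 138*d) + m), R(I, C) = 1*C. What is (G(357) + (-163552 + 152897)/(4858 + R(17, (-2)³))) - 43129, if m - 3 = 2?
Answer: 61154531539/970 ≈ 6.3046e+7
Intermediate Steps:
m = 5 (m = 3 + 2 = 5)
R(I, C) = C
G(d) = d*(5 + d² + 138*d) (G(d) = d*((d² + 138*d) + 5) = d*(5 + d² + 138*d))
(G(357) + (-163552 + 152897)/(4858 + R(17, (-2)³))) - 43129 = (357*(5 + 357² + 138*357) + (-163552 + 152897)/(4858 + (-2)³)) - 43129 = (357*(5 + 127449 + 49266) - 10655/(4858 - 8)) - 43129 = (357*176720 - 10655/4850) - 43129 = (63089040 - 10655*1/4850) - 43129 = (63089040 - 2131/970) - 43129 = 61196366669/970 - 43129 = 61154531539/970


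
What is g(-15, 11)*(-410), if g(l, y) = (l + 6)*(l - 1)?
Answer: -59040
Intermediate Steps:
g(l, y) = (-1 + l)*(6 + l) (g(l, y) = (6 + l)*(-1 + l) = (-1 + l)*(6 + l))
g(-15, 11)*(-410) = (-6 + (-15)**2 + 5*(-15))*(-410) = (-6 + 225 - 75)*(-410) = 144*(-410) = -59040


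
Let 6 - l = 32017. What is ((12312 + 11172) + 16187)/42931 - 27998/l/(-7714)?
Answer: 699633662064/757219596791 ≈ 0.92395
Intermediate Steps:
l = -32011 (l = 6 - 1*32017 = 6 - 32017 = -32011)
((12312 + 11172) + 16187)/42931 - 27998/l/(-7714) = ((12312 + 11172) + 16187)/42931 - 27998/(-32011)/(-7714) = (23484 + 16187)*(1/42931) - 27998*(-1/32011)*(-1/7714) = 39671*(1/42931) + (27998/32011)*(-1/7714) = 39671/42931 - 13999/123466427 = 699633662064/757219596791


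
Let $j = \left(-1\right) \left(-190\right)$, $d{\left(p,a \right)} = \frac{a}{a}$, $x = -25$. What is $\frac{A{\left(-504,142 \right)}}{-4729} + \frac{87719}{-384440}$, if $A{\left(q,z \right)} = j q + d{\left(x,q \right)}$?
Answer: $\frac{36398766809}{1818016760} \approx 20.021$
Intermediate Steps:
$d{\left(p,a \right)} = 1$
$j = 190$
$A{\left(q,z \right)} = 1 + 190 q$ ($A{\left(q,z \right)} = 190 q + 1 = 1 + 190 q$)
$\frac{A{\left(-504,142 \right)}}{-4729} + \frac{87719}{-384440} = \frac{1 + 190 \left(-504\right)}{-4729} + \frac{87719}{-384440} = \left(1 - 95760\right) \left(- \frac{1}{4729}\right) + 87719 \left(- \frac{1}{384440}\right) = \left(-95759\right) \left(- \frac{1}{4729}\right) - \frac{87719}{384440} = \frac{95759}{4729} - \frac{87719}{384440} = \frac{36398766809}{1818016760}$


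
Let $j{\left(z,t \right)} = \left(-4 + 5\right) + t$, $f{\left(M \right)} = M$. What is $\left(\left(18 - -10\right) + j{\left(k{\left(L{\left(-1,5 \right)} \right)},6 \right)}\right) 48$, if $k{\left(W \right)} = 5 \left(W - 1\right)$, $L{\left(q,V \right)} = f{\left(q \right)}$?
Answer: $1680$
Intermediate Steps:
$L{\left(q,V \right)} = q$
$k{\left(W \right)} = -5 + 5 W$ ($k{\left(W \right)} = 5 \left(-1 + W\right) = -5 + 5 W$)
$j{\left(z,t \right)} = 1 + t$
$\left(\left(18 - -10\right) + j{\left(k{\left(L{\left(-1,5 \right)} \right)},6 \right)}\right) 48 = \left(\left(18 - -10\right) + \left(1 + 6\right)\right) 48 = \left(\left(18 + 10\right) + 7\right) 48 = \left(28 + 7\right) 48 = 35 \cdot 48 = 1680$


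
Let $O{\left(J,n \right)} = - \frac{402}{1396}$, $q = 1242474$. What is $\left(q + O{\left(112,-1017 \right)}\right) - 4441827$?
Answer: $- \frac{2233148595}{698} \approx -3.1994 \cdot 10^{6}$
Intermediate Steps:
$O{\left(J,n \right)} = - \frac{201}{698}$ ($O{\left(J,n \right)} = \left(-402\right) \frac{1}{1396} = - \frac{201}{698}$)
$\left(q + O{\left(112,-1017 \right)}\right) - 4441827 = \left(1242474 - \frac{201}{698}\right) - 4441827 = \frac{867246651}{698} - 4441827 = - \frac{2233148595}{698}$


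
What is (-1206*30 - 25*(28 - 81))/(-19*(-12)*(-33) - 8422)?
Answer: 34855/15946 ≈ 2.1858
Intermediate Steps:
(-1206*30 - 25*(28 - 81))/(-19*(-12)*(-33) - 8422) = (-36180 - 25*(-53))/(228*(-33) - 8422) = (-36180 + 1325)/(-7524 - 8422) = -34855/(-15946) = -34855*(-1/15946) = 34855/15946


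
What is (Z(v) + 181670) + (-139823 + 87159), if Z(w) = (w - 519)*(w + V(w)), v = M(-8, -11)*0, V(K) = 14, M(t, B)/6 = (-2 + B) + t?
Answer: 121740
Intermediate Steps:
M(t, B) = -12 + 6*B + 6*t (M(t, B) = 6*((-2 + B) + t) = 6*(-2 + B + t) = -12 + 6*B + 6*t)
v = 0 (v = (-12 + 6*(-11) + 6*(-8))*0 = (-12 - 66 - 48)*0 = -126*0 = 0)
Z(w) = (-519 + w)*(14 + w) (Z(w) = (w - 519)*(w + 14) = (-519 + w)*(14 + w))
(Z(v) + 181670) + (-139823 + 87159) = ((-7266 + 0² - 505*0) + 181670) + (-139823 + 87159) = ((-7266 + 0 + 0) + 181670) - 52664 = (-7266 + 181670) - 52664 = 174404 - 52664 = 121740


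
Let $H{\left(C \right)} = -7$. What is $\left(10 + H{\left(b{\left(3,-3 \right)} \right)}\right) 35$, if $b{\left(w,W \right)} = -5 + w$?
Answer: $105$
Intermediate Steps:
$\left(10 + H{\left(b{\left(3,-3 \right)} \right)}\right) 35 = \left(10 - 7\right) 35 = 3 \cdot 35 = 105$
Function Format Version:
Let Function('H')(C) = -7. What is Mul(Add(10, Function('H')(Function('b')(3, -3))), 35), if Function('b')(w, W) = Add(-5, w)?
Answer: 105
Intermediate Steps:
Mul(Add(10, Function('H')(Function('b')(3, -3))), 35) = Mul(Add(10, -7), 35) = Mul(3, 35) = 105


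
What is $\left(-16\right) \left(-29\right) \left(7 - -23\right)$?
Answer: $13920$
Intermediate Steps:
$\left(-16\right) \left(-29\right) \left(7 - -23\right) = 464 \left(7 + 23\right) = 464 \cdot 30 = 13920$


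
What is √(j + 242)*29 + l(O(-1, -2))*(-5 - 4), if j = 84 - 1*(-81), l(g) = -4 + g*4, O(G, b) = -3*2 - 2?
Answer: 324 + 29*√407 ≈ 909.05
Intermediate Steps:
O(G, b) = -8 (O(G, b) = -6 - 2 = -8)
l(g) = -4 + 4*g
j = 165 (j = 84 + 81 = 165)
√(j + 242)*29 + l(O(-1, -2))*(-5 - 4) = √(165 + 242)*29 + (-4 + 4*(-8))*(-5 - 4) = √407*29 + (-4 - 32)*(-9) = 29*√407 - 36*(-9) = 29*√407 + 324 = 324 + 29*√407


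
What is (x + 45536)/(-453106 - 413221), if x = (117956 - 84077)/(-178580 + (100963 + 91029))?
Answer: -610762711/11619177724 ≈ -0.052565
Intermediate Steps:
x = 33879/13412 (x = 33879/(-178580 + 191992) = 33879/13412 ≈ 2.5260)
(x + 45536)/(-453106 - 413221) = (33879/13412 + 45536)/(-453106 - 413221) = (610762711/13412)/(-866327) = (610762711/13412)*(-1/866327) = -610762711/11619177724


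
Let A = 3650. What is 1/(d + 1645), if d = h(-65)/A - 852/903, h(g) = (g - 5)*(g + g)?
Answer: 21973/36179635 ≈ 0.00060733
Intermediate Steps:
h(g) = 2*g*(-5 + g) (h(g) = (-5 + g)*(2*g) = 2*g*(-5 + g))
d = 34050/21973 (d = (2*(-65)*(-5 - 65))/3650 - 852/903 = (2*(-65)*(-70))*(1/3650) - 852*1/903 = 9100*(1/3650) - 284/301 = 182/73 - 284/301 = 34050/21973 ≈ 1.5496)
1/(d + 1645) = 1/(34050/21973 + 1645) = 1/(36179635/21973) = 21973/36179635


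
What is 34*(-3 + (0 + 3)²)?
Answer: 204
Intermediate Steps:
34*(-3 + (0 + 3)²) = 34*(-3 + 3²) = 34*(-3 + 9) = 34*6 = 204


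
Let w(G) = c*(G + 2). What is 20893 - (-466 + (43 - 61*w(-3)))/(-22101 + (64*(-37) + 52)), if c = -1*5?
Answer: 510143653/24417 ≈ 20893.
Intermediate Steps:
c = -5
w(G) = -10 - 5*G (w(G) = -5*(G + 2) = -5*(2 + G) = -10 - 5*G)
20893 - (-466 + (43 - 61*w(-3)))/(-22101 + (64*(-37) + 52)) = 20893 - (-466 + (43 - 61*(-10 - 5*(-3))))/(-22101 + (64*(-37) + 52)) = 20893 - (-466 + (43 - 61*(-10 + 15)))/(-22101 + (-2368 + 52)) = 20893 - (-466 + (43 - 61*5))/(-22101 - 2316) = 20893 - (-466 + (43 - 305))/(-24417) = 20893 - (-466 - 262)*(-1)/24417 = 20893 - (-728)*(-1)/24417 = 20893 - 1*728/24417 = 20893 - 728/24417 = 510143653/24417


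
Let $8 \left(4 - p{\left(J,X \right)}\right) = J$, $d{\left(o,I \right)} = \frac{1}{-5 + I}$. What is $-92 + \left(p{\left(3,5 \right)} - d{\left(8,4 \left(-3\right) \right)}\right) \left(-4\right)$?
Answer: $- \frac{3629}{34} \approx -106.74$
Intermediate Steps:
$p{\left(J,X \right)} = 4 - \frac{J}{8}$
$-92 + \left(p{\left(3,5 \right)} - d{\left(8,4 \left(-3\right) \right)}\right) \left(-4\right) = -92 + \left(\left(4 - \frac{3}{8}\right) - \frac{1}{-5 + 4 \left(-3\right)}\right) \left(-4\right) = -92 + \left(\left(4 - \frac{3}{8}\right) - \frac{1}{-5 - 12}\right) \left(-4\right) = -92 + \left(\frac{29}{8} - \frac{1}{-17}\right) \left(-4\right) = -92 + \left(\frac{29}{8} - - \frac{1}{17}\right) \left(-4\right) = -92 + \left(\frac{29}{8} + \frac{1}{17}\right) \left(-4\right) = -92 + \frac{501}{136} \left(-4\right) = -92 - \frac{501}{34} = - \frac{3629}{34}$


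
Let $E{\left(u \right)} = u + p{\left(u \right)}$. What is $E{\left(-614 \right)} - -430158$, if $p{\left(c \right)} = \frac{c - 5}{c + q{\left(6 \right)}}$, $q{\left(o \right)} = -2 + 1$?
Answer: $\frac{264170179}{615} \approx 4.2955 \cdot 10^{5}$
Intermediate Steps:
$q{\left(o \right)} = -1$
$p{\left(c \right)} = \frac{-5 + c}{-1 + c}$ ($p{\left(c \right)} = \frac{c - 5}{c - 1} = \frac{-5 + c}{-1 + c}$)
$E{\left(u \right)} = u + \frac{-5 + u}{-1 + u}$
$E{\left(-614 \right)} - -430158 = \frac{-5 + \left(-614\right)^{2}}{-1 - 614} - -430158 = \frac{-5 + 376996}{-615} + 430158 = \left(- \frac{1}{615}\right) 376991 + 430158 = - \frac{376991}{615} + 430158 = \frac{264170179}{615}$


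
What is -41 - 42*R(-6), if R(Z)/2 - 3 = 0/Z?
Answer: -293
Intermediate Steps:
R(Z) = 6 (R(Z) = 6 + 2*(0/Z) = 6 + 2*0 = 6 + 0 = 6)
-41 - 42*R(-6) = -41 - 42*6 = -41 - 252 = -293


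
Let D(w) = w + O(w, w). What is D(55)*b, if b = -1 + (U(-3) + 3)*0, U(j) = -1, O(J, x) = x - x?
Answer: -55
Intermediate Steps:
O(J, x) = 0
D(w) = w (D(w) = w + 0 = w)
b = -1 (b = -1 + (-1 + 3)*0 = -1 + 2*0 = -1 + 0 = -1)
D(55)*b = 55*(-1) = -55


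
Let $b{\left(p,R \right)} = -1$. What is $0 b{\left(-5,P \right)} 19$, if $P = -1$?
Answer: $0$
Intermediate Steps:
$0 b{\left(-5,P \right)} 19 = 0 \left(-1\right) 19 = 0 \cdot 19 = 0$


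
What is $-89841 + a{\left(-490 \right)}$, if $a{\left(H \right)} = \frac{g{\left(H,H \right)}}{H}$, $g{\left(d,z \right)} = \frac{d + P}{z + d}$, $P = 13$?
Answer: $- \frac{43141648677}{480200} \approx -89841.0$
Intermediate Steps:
$g{\left(d,z \right)} = \frac{13 + d}{d + z}$ ($g{\left(d,z \right)} = \frac{d + 13}{z + d} = \frac{13 + d}{d + z}$)
$a{\left(H \right)} = \frac{13 + H}{2 H^{2}}$ ($a{\left(H \right)} = \frac{\frac{1}{H + H} \left(13 + H\right)}{H} = \frac{\frac{1}{2 H} \left(13 + H\right)}{H} = \frac{\frac{1}{2} \frac{1}{H} \left(13 + H\right)}{H} = \frac{13 + H}{2 H^{2}}$)
$-89841 + a{\left(-490 \right)} = -89841 + \frac{13 - 490}{2 \cdot 240100} = -89841 + \frac{1}{2} \cdot \frac{1}{240100} \left(-477\right) = -89841 - \frac{477}{480200} = - \frac{43141648677}{480200}$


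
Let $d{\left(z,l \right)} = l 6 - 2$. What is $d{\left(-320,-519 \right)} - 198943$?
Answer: $-202059$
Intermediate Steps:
$d{\left(z,l \right)} = -2 + 6 l$ ($d{\left(z,l \right)} = 6 l - 2 = -2 + 6 l$)
$d{\left(-320,-519 \right)} - 198943 = \left(-2 + 6 \left(-519\right)\right) - 198943 = \left(-2 - 3114\right) - 198943 = -3116 - 198943 = -202059$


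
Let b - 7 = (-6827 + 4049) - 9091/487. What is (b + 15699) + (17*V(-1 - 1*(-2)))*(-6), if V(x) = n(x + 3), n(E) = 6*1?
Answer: 5988801/487 ≈ 12297.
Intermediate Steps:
n(E) = 6
V(x) = 6
b = -1358568/487 (b = 7 + ((-6827 + 4049) - 9091/487) = 7 + (-2778 - 9091*1/487) = 7 + (-2778 - 9091/487) = 7 - 1361977/487 = -1358568/487 ≈ -2789.7)
(b + 15699) + (17*V(-1 - 1*(-2)))*(-6) = (-1358568/487 + 15699) + (17*6)*(-6) = 6286845/487 + 102*(-6) = 6286845/487 - 612 = 5988801/487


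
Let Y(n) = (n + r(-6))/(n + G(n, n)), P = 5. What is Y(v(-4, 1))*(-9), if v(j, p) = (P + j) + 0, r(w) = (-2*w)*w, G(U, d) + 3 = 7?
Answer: 639/5 ≈ 127.80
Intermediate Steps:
G(U, d) = 4 (G(U, d) = -3 + 7 = 4)
r(w) = -2*w²
v(j, p) = 5 + j (v(j, p) = (5 + j) + 0 = 5 + j)
Y(n) = (-72 + n)/(4 + n) (Y(n) = (n - 2*(-6)²)/(n + 4) = (n - 2*36)/(4 + n) = (n - 72)/(4 + n) = (-72 + n)/(4 + n))
Y(v(-4, 1))*(-9) = ((-72 + (5 - 4))/(4 + (5 - 4)))*(-9) = ((-72 + 1)/(4 + 1))*(-9) = (-71/5)*(-9) = ((⅕)*(-71))*(-9) = -71/5*(-9) = 639/5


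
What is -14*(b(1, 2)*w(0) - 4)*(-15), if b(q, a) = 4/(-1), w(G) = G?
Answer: -840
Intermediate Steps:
b(q, a) = -4 (b(q, a) = 4*(-1) = -4)
-14*(b(1, 2)*w(0) - 4)*(-15) = -14*(-4*0 - 4)*(-15) = -14*(0 - 4)*(-15) = -14*(-4)*(-15) = 56*(-15) = -840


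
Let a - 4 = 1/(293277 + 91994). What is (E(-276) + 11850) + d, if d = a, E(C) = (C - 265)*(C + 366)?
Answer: -14191842555/385271 ≈ -36836.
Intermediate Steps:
a = 1541085/385271 (a = 4 + 1/(293277 + 91994) = 4 + 1/385271 = 1541085/385271 ≈ 4.0000)
E(C) = (-265 + C)*(366 + C)
d = 1541085/385271 ≈ 4.0000
(E(-276) + 11850) + d = ((-96990 + (-276)² + 101*(-276)) + 11850) + 1541085/385271 = ((-96990 + 76176 - 27876) + 11850) + 1541085/385271 = (-48690 + 11850) + 1541085/385271 = -36840 + 1541085/385271 = -14191842555/385271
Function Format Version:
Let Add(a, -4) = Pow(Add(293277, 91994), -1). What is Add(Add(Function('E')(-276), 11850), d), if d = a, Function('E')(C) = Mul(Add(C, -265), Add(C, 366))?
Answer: Rational(-14191842555, 385271) ≈ -36836.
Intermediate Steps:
a = Rational(1541085, 385271) (a = Add(4, Pow(Add(293277, 91994), -1)) = Add(4, Pow(385271, -1)) = Add(4, Rational(1, 385271)) = Rational(1541085, 385271) ≈ 4.0000)
Function('E')(C) = Mul(Add(-265, C), Add(366, C))
d = Rational(1541085, 385271) ≈ 4.0000
Add(Add(Function('E')(-276), 11850), d) = Add(Add(Add(-96990, Pow(-276, 2), Mul(101, -276)), 11850), Rational(1541085, 385271)) = Add(Add(Add(-96990, 76176, -27876), 11850), Rational(1541085, 385271)) = Add(Add(-48690, 11850), Rational(1541085, 385271)) = Add(-36840, Rational(1541085, 385271)) = Rational(-14191842555, 385271)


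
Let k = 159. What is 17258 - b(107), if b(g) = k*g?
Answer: 245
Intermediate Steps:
b(g) = 159*g
17258 - b(107) = 17258 - 159*107 = 17258 - 1*17013 = 17258 - 17013 = 245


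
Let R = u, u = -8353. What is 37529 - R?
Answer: 45882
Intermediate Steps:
R = -8353
37529 - R = 37529 - 1*(-8353) = 37529 + 8353 = 45882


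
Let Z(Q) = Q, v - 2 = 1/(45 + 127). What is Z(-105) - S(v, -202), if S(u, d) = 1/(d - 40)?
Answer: -25409/242 ≈ -105.00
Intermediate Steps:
v = 345/172 (v = 2 + 1/(45 + 127) = 2 + 1/172 = 345/172 ≈ 2.0058)
S(u, d) = 1/(-40 + d)
Z(-105) - S(v, -202) = -105 - 1/(-40 - 202) = -105 - 1/(-242) = -105 - 1*(-1/242) = -105 + 1/242 = -25409/242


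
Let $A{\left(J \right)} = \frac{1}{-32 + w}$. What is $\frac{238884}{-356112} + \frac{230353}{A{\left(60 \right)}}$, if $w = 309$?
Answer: $\frac{1893559689049}{29676} \approx 6.3808 \cdot 10^{7}$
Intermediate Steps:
$A{\left(J \right)} = \frac{1}{277}$ ($A{\left(J \right)} = \frac{1}{-32 + 309} = \frac{1}{277}$)
$\frac{238884}{-356112} + \frac{230353}{A{\left(60 \right)}} = \frac{238884}{-356112} + 230353 \frac{1}{\frac{1}{277}} = 238884 \left(- \frac{1}{356112}\right) + 230353 \cdot 277 = - \frac{19907}{29676} + 63807781 = \frac{1893559689049}{29676}$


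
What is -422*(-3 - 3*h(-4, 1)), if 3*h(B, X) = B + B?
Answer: -2110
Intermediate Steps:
h(B, X) = 2*B/3 (h(B, X) = (B + B)/3 = (2*B)/3 = 2*B/3)
-422*(-3 - 3*h(-4, 1)) = -422*(-3 - 2*(-4)) = -422*(-3 - 3*(-8/3)) = -422*(-3 + 8) = -422*5 = -2110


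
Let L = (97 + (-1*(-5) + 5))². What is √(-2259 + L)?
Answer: √9190 ≈ 95.865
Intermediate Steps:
L = 11449 (L = (97 + (5 + 5))² = (97 + 10)² = 107² = 11449)
√(-2259 + L) = √(-2259 + 11449) = √9190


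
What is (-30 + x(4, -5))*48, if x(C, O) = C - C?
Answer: -1440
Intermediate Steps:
x(C, O) = 0
(-30 + x(4, -5))*48 = (-30 + 0)*48 = -30*48 = -1440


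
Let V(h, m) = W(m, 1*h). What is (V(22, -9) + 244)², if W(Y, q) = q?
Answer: 70756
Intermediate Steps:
V(h, m) = h (V(h, m) = 1*h = h)
(V(22, -9) + 244)² = (22 + 244)² = 266² = 70756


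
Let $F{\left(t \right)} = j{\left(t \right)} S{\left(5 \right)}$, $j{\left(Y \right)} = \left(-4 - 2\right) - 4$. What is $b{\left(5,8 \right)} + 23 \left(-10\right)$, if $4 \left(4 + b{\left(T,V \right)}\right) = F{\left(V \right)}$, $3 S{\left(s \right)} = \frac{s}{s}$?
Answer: $- \frac{1409}{6} \approx -234.83$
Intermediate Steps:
$S{\left(s \right)} = \frac{1}{3}$ ($S{\left(s \right)} = \frac{s \frac{1}{s}}{3} = \frac{1}{3} \cdot 1 = \frac{1}{3}$)
$j{\left(Y \right)} = -10$ ($j{\left(Y \right)} = -6 - 4 = -10$)
$F{\left(t \right)} = - \frac{10}{3}$ ($F{\left(t \right)} = \left(-10\right) \frac{1}{3} = - \frac{10}{3}$)
$b{\left(T,V \right)} = - \frac{29}{6}$ ($b{\left(T,V \right)} = -4 + \frac{1}{4} \left(- \frac{10}{3}\right) = -4 - \frac{5}{6} = - \frac{29}{6}$)
$b{\left(5,8 \right)} + 23 \left(-10\right) = - \frac{29}{6} + 23 \left(-10\right) = - \frac{29}{6} - 230 = - \frac{1409}{6}$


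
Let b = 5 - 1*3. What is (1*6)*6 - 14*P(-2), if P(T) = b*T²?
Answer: -76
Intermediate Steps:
b = 2 (b = 5 - 3 = 2)
P(T) = 2*T²
(1*6)*6 - 14*P(-2) = (1*6)*6 - 28*(-2)² = 6*6 - 28*4 = 36 - 14*8 = 36 - 112 = -76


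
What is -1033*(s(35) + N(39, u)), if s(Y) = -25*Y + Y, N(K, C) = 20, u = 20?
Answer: 847060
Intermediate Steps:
s(Y) = -24*Y
-1033*(s(35) + N(39, u)) = -1033*(-24*35 + 20) = -1033*(-840 + 20) = -1033*(-820) = 847060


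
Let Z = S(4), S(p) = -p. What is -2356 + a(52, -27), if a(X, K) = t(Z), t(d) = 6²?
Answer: -2320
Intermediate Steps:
Z = -4 (Z = -1*4 = -4)
t(d) = 36
a(X, K) = 36
-2356 + a(52, -27) = -2356 + 36 = -2320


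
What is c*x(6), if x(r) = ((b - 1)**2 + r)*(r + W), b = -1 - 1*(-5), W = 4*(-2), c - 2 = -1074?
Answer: 32160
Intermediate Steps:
c = -1072 (c = 2 - 1074 = -1072)
W = -8
b = 4 (b = -1 + 5 = 4)
x(r) = (-8 + r)*(9 + r) (x(r) = ((4 - 1)**2 + r)*(r - 8) = (3**2 + r)*(-8 + r) = (9 + r)*(-8 + r) = (-8 + r)*(9 + r))
c*x(6) = -1072*(-72 + 6 + 6**2) = -1072*(-72 + 6 + 36) = -1072*(-30) = 32160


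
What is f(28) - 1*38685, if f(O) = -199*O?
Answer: -44257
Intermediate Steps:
f(28) - 1*38685 = -199*28 - 1*38685 = -5572 - 38685 = -44257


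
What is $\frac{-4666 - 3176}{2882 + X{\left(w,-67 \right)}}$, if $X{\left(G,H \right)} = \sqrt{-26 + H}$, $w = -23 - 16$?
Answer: $- \frac{22600644}{8306017} + \frac{7842 i \sqrt{93}}{8306017} \approx -2.721 + 0.0091049 i$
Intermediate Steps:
$w = -39$ ($w = -23 - 16 = -39$)
$\frac{-4666 - 3176}{2882 + X{\left(w,-67 \right)}} = \frac{-4666 - 3176}{2882 + \sqrt{-26 - 67}} = - \frac{7842}{2882 + \sqrt{-93}} = - \frac{7842}{2882 + i \sqrt{93}}$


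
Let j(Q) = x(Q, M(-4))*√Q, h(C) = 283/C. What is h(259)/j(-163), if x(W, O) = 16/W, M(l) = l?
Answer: 283*I*√163/4144 ≈ 0.87189*I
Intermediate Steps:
j(Q) = 16/√Q (j(Q) = (16/Q)*√Q = 16/√Q)
h(259)/j(-163) = (283/259)/((16/√(-163))) = (283*(1/259))/((16*(-I*√163/163))) = 283/(259*((-16*I*√163/163))) = 283*(I*√163/16)/259 = 283*I*√163/4144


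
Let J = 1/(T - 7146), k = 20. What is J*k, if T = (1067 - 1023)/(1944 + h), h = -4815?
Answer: -522/186511 ≈ -0.0027988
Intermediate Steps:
T = -4/261 (T = (1067 - 1023)/(1944 - 4815) = 44/(-2871) = 44*(-1/2871) = -4/261 ≈ -0.015326)
J = -261/1865110 (J = 1/(-4/261 - 7146) = 1/(-1865110/261) = -261/1865110 ≈ -0.00013994)
J*k = -261/1865110*20 = -522/186511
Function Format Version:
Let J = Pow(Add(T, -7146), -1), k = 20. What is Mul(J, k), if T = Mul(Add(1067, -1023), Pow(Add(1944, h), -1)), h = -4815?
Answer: Rational(-522, 186511) ≈ -0.0027988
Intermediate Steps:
T = Rational(-4, 261) (T = Mul(Add(1067, -1023), Pow(Add(1944, -4815), -1)) = Mul(44, Pow(-2871, -1)) = Mul(44, Rational(-1, 2871)) = Rational(-4, 261) ≈ -0.015326)
J = Rational(-261, 1865110) (J = Pow(Add(Rational(-4, 261), -7146), -1) = Pow(Rational(-1865110, 261), -1) = Rational(-261, 1865110) ≈ -0.00013994)
Mul(J, k) = Mul(Rational(-261, 1865110), 20) = Rational(-522, 186511)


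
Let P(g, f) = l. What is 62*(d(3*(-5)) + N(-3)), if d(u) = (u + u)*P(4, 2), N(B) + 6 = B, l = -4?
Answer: 6882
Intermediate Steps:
P(g, f) = -4
N(B) = -6 + B
d(u) = -8*u (d(u) = (u + u)*(-4) = (2*u)*(-4) = -8*u)
62*(d(3*(-5)) + N(-3)) = 62*(-24*(-5) + (-6 - 3)) = 62*(-8*(-15) - 9) = 62*(120 - 9) = 62*111 = 6882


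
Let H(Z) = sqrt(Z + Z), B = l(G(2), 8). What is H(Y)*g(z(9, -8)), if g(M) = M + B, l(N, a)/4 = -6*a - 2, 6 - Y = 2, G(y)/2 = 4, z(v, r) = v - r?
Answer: -366*sqrt(2) ≈ -517.60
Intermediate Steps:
G(y) = 8 (G(y) = 2*4 = 8)
Y = 4 (Y = 6 - 1*2 = 6 - 2 = 4)
l(N, a) = -8 - 24*a (l(N, a) = 4*(-6*a - 2) = 4*(-2 - 6*a) = -8 - 24*a)
B = -200 (B = -8 - 24*8 = -8 - 192 = -200)
g(M) = -200 + M (g(M) = M - 200 = -200 + M)
H(Z) = sqrt(2)*sqrt(Z) (H(Z) = sqrt(2*Z) = sqrt(2)*sqrt(Z))
H(Y)*g(z(9, -8)) = (sqrt(2)*sqrt(4))*(-200 + (9 - 1*(-8))) = (sqrt(2)*2)*(-200 + (9 + 8)) = (2*sqrt(2))*(-200 + 17) = (2*sqrt(2))*(-183) = -366*sqrt(2)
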